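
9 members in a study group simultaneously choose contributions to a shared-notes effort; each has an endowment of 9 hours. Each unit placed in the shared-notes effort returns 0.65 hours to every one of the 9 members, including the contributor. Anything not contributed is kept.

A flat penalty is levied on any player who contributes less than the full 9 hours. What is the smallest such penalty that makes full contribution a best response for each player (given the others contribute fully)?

3.15 hours

Given the others contribute fully, the best deviation is to contribute 0 (any partial contribution still incurs the fine and gives up units whose private return 0.65 is below 1).
Deviating from 9 to 0 saves 9 hours but forfeits the deviator's share of the drop in the shared-notes effort: 0.65 × 9 = 5.85.
So the deviation gain is 9 − 5.85 = 3.15, and the fine must be at least 3.15 hours to wipe it out.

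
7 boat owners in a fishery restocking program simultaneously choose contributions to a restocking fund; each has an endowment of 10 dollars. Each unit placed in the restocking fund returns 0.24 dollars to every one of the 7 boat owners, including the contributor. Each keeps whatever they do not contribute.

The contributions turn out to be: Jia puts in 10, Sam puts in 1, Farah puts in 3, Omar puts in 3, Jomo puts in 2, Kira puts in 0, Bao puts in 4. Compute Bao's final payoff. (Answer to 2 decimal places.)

11.52 dollars

Total contributed: 10 + 1 + 3 + 3 + 2 + 0 + 4 = 23.
Each receives 0.24 × 23 = 5.52 from the restocking fund.
Bao keeps 10 − 4 = 6, so Bao's payoff is 6 + 5.52 = 11.52.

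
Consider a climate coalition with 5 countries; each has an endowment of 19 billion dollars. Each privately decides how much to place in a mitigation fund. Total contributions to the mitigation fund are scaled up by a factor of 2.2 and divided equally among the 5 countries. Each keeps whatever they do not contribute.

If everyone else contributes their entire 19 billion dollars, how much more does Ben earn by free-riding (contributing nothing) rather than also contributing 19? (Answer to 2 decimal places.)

10.64 billion dollars

Switching from a contribution of 19 to 0 lets Ben keep an extra 19 billion dollars, but lowers the mitigation fund by 19, which costs Ben their own share of that drop: 2.2/5 × 19 = 8.36.
Net gain = 19 − 8.36 = 10.64. The private return per contributed unit (0.4400) is below 1, so free-riding is indeed the best response regardless of what the others do.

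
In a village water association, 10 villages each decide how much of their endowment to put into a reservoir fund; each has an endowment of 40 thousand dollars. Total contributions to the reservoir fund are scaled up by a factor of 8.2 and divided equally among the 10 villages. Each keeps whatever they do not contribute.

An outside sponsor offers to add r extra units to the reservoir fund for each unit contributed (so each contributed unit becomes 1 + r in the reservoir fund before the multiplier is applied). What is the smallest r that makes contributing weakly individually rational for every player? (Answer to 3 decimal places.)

With matching at rate r, one contributed unit becomes (1 + r) in the reservoir fund and returns 8.2 × (1 + r) / 10 to the contributor.
Setting this equal to 1: 1 + r = 10/8.2 = 1.2195.
So the minimum matching rate is r = 1.2195 − 1 = 0.220.

0.220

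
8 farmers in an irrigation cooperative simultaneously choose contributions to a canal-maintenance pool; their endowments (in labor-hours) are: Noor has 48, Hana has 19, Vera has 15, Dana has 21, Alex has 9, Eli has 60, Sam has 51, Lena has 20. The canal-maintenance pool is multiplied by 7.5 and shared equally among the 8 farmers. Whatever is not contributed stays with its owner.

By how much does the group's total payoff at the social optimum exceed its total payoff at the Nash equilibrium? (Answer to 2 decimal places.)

The private return per contributed unit is 7.5/8 = 0.9375 < 1 for every player regardless of endowment, so the Nash equilibrium is zero contribution and the group total is Σ E_j = 48 + 19 + 15 + 21 + 9 + 60 + 51 + 20 = 243.
Each contributed unit returns 7.500 to the group, so the social optimum is full contribution by everyone: group total = 7.500 × 243 = 1822.50.
Efficiency loss = (7.500 − 1) × 243 = 1579.50.

1579.50 labor-hours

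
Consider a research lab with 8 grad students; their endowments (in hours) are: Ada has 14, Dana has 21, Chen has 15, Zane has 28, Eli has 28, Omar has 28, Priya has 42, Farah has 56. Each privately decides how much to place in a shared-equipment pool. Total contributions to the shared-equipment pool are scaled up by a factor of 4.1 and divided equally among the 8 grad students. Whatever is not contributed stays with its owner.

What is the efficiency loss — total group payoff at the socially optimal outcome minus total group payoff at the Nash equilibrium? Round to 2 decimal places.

719.20 hours

The private return per contributed unit is 4.1/8 = 0.5125 < 1 for every player regardless of endowment, so the Nash equilibrium is zero contribution and the group total is Σ E_j = 14 + 21 + 15 + 28 + 28 + 28 + 42 + 56 = 232.
Each contributed unit returns 4.100 to the group, so the social optimum is full contribution by everyone: group total = 4.100 × 232 = 951.20.
Efficiency loss = (4.100 − 1) × 232 = 719.20.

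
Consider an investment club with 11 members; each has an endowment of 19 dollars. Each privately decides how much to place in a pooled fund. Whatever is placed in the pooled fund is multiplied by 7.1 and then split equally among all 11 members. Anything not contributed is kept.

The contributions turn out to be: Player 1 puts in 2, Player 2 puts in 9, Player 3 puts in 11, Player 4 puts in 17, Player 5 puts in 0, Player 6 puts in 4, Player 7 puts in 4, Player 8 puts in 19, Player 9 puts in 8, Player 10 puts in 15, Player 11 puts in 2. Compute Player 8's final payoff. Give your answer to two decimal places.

58.74 dollars

Total contributed: 2 + 9 + 11 + 17 + 0 + 4 + 4 + 19 + 8 + 15 + 2 = 91.
Each receives 7.1 × 91 / 11 = 58.74 from the pooled fund.
Player 8 keeps 19 − 19 = 0, so Player 8's payoff is 0 + 58.74 = 58.74.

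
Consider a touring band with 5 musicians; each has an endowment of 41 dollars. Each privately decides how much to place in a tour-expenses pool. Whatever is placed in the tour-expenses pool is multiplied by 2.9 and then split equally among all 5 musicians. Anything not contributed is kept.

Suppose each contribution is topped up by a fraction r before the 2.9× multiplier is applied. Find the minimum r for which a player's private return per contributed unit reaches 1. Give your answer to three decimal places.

0.724

With matching at rate r, one contributed unit becomes (1 + r) in the tour-expenses pool and returns 2.9 × (1 + r) / 5 to the contributor.
Setting this equal to 1: 1 + r = 5/2.9 = 1.7241.
So the minimum matching rate is r = 1.7241 − 1 = 0.724.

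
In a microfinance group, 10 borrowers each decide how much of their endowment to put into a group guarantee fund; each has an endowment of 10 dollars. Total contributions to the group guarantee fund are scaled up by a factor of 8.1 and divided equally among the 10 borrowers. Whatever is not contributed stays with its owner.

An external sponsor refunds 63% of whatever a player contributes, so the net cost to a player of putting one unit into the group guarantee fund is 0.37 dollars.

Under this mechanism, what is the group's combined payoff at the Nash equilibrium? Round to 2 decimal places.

Under the mechanism each unit contributed yields (8.1/10) / 0.37 = 2.1892 back to its contributor per unit of net cost, which exceeds 1, making full contribution the dominant choice for everyone.
So the Nash equilibrium is full contribution by all 10; the group earns 10 × (10 × 0.63 + 8.1 × 10) = 873.00.

873.00 dollars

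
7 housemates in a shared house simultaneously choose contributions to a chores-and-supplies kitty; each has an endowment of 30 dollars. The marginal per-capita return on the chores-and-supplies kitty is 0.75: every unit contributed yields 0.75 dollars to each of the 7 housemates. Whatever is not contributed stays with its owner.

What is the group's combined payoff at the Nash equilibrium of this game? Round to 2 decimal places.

210.00 dollars

The private return per contributed unit is 0.75 < 1, so contributing 0 is dominant for every player. At the Nash equilibrium everyone keeps their 30, and the group total is 7 × 30 = 210.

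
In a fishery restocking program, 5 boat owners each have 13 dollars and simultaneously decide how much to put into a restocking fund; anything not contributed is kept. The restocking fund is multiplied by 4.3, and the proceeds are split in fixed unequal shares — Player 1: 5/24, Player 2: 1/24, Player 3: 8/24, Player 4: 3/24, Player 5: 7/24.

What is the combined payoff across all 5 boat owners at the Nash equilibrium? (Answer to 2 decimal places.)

Each unit j contributes comes back to j as 4.3 × (j's share), so j prefers to contribute only if that share exceeds 1/4.3 = 0.2326; otherwise keeping the unit dominates.
Player 3 and Player 5 are above the threshold, contributing 13 each; the remaining 3 contribute 0. Total contributed: 26.
The restocking fund pays out 4.3 × 26 = 111.80 in total (split across the unequal shares, but the aggregate is all that matters for the group sum).
The 3 free-riders keep 13 each, adding 39. Group total = 39 + 111.80 = 150.80.

150.80 dollars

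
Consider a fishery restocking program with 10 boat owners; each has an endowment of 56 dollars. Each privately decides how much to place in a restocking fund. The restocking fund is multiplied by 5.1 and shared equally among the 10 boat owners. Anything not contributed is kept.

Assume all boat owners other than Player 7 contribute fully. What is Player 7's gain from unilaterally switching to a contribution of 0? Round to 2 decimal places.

27.44 dollars

Switching from a contribution of 56 to 0 lets Player 7 keep an extra 56 dollars, but lowers the restocking fund by 56, which costs Player 7 their own share of that drop: 5.1/10 × 56 = 28.56.
Net gain = 56 − 28.56 = 27.44. The private return per contributed unit (0.5100) is below 1, so free-riding is indeed the best response regardless of what the others do.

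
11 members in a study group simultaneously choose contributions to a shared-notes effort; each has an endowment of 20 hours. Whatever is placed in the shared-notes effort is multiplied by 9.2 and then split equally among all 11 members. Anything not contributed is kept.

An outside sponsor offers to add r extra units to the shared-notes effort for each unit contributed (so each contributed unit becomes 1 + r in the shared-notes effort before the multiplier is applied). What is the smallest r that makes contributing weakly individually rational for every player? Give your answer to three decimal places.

0.196

With matching at rate r, one contributed unit becomes (1 + r) in the shared-notes effort and returns 9.2 × (1 + r) / 11 to the contributor.
Setting this equal to 1: 1 + r = 11/9.2 = 1.1957.
So the minimum matching rate is r = 1.1957 − 1 = 0.196.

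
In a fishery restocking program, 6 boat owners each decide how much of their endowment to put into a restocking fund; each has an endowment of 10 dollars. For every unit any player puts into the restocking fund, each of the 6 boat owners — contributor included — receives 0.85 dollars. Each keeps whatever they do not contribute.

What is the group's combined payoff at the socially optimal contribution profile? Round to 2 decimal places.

306.00 dollars

Each contributed unit returns 5.100 to the group as a whole (0.85 to each of 6 players), which exceeds 1, so the social optimum is full contribution: group total = 5.100 × 60 = 306.00.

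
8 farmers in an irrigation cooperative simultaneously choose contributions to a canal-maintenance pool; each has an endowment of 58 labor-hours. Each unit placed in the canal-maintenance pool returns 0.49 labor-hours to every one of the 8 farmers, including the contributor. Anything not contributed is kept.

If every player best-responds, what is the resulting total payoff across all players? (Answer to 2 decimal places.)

464.00 labor-hours

The private return per contributed unit is 0.49 < 1, so contributing 0 is dominant for every player. At the Nash equilibrium everyone keeps their 58, and the group total is 8 × 58 = 464.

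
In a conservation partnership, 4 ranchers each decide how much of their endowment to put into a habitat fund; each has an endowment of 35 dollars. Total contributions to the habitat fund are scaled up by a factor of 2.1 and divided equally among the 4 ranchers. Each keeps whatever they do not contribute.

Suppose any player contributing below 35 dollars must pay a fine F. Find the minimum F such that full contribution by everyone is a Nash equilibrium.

Given the others contribute fully, the best deviation is to contribute 0 (any partial contribution still incurs the fine and gives up units whose private return 0.5250 is below 1).
Deviating from 35 to 0 saves 35 dollars but forfeits the deviator's share of the drop in the habitat fund: 2.1/4 × 35 = 18.37.
So the deviation gain is 35 − 18.37 = 16.63, and the fine must be at least 16.63 dollars to wipe it out.

16.63 dollars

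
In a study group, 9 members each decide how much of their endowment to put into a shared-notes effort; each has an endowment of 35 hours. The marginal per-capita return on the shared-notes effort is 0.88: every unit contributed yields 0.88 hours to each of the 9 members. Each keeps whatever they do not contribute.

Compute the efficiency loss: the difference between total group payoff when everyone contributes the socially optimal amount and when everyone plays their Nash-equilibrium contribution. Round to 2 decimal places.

2179.80 hours

The private return per contributed unit is 0.88 < 1, so contributing 0 is dominant for every player. At the Nash equilibrium everyone keeps their 35, and the group total is 9 × 35 = 315.
Each contributed unit returns 7.920 to the group as a whole (0.88 to each of 9 players), which exceeds 1, so the social optimum is full contribution: group total = 7.920 × 315 = 2494.80.
Efficiency loss = 2494.80 − 315 = 2179.80.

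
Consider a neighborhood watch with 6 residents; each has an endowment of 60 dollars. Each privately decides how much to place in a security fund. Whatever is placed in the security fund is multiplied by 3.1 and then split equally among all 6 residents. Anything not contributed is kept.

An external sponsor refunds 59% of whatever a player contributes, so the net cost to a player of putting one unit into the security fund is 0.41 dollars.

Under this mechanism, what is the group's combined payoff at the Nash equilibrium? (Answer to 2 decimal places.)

Under the mechanism each unit contributed yields (3.1/6) / 0.41 = 1.2602 back to its contributor per unit of net cost, which exceeds 1, making full contribution the dominant choice for everyone.
So the Nash equilibrium is full contribution by all 6; the group earns 6 × (60 × 0.59 + 3.1 × 60) = 1328.40.

1328.40 dollars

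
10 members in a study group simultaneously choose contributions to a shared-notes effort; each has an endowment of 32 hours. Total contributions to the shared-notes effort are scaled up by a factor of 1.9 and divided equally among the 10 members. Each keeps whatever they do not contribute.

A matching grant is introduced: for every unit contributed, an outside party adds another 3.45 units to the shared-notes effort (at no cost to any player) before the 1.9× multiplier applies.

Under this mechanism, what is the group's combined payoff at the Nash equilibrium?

320.00 hours

With the mechanism, a contributed unit returns 1.9 × 4.45 / 10 = 0.8455 per unit of net cost — still below 1 — so contributing 0 remains dominant for every player.
Everyone keeps their endowment and the group total is 10 × 32 = 320.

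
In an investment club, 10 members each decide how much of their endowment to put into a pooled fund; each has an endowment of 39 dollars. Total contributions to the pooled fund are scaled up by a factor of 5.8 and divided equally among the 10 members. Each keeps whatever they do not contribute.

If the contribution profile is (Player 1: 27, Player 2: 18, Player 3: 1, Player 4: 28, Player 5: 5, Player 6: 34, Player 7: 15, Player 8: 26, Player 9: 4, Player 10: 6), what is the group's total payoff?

Total contributed: 27 + 18 + 1 + 28 + 5 + 34 + 15 + 26 + 4 + 6 = 164; total kept: 10 × 39 − 164 = 226.
The pooled fund pays out 5.8 × 164 = 951.20 in aggregate.
Group total = 226 + 951.20 = 1177.20.

1177.20 dollars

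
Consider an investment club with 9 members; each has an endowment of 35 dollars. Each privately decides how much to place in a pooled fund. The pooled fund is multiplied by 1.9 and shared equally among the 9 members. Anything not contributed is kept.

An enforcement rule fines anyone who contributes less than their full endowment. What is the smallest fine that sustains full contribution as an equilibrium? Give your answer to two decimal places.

27.61 dollars

Given the others contribute fully, the best deviation is to contribute 0 (any partial contribution still incurs the fine and gives up units whose private return 0.2111 is below 1).
Deviating from 35 to 0 saves 35 dollars but forfeits the deviator's share of the drop in the pooled fund: 1.9/9 × 35 = 7.39.
So the deviation gain is 35 − 7.39 = 27.61, and the fine must be at least 27.61 dollars to wipe it out.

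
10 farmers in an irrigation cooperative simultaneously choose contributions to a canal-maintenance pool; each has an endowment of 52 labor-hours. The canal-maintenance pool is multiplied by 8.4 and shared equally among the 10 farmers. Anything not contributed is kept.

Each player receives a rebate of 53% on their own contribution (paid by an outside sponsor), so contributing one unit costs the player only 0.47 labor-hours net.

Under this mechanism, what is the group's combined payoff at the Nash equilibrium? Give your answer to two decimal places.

The effective private return per unit is now (8.4/10) / 0.47 = 1.7872 > 1, so every player's dominant strategy flips to full contribution.
At the Nash equilibrium everyone contributes 52. Group total payoff = 10 × (52 × 0.53 + 8.4 × 52) = 4643.60.

4643.60 labor-hours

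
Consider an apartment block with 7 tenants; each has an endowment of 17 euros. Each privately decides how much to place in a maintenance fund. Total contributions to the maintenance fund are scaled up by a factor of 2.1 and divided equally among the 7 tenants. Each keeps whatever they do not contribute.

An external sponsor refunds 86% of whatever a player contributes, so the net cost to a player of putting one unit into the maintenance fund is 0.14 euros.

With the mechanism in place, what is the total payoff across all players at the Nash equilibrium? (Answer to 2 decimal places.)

With the mechanism, a contributed unit returns (2.1/7) / 0.14 = 2.1429 per unit of net cost to the contributor — now above 1 — so contributing fully is weakly dominant for every player.
So the Nash equilibrium is full contribution by all 7; the group earns 7 × (17 × 0.86 + 2.1 × 17) = 352.24.

352.24 euros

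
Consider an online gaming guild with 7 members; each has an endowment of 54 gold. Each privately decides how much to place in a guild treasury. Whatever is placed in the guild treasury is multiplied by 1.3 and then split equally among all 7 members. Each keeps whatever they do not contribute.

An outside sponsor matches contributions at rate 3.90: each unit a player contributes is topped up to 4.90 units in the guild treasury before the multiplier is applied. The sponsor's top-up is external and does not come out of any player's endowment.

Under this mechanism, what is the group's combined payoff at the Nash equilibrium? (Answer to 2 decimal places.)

378.00 gold

Even with the mechanism, each unit contributed returns only 1.3 × 4.90 / 7 = 0.9100 per unit of net cost, so contributing nothing is still dominant.
Everyone keeps their endowment and the group total is 7 × 54 = 378.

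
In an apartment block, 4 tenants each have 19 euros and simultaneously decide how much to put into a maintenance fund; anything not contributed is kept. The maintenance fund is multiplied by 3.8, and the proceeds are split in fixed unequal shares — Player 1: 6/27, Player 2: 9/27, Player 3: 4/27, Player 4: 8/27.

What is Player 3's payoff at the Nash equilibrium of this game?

40.39 euros

Each unit j contributes comes back to j as 3.8 × (j's share), so j prefers to contribute only if that share exceeds 1/3.8 = 0.2632; otherwise keeping the unit dominates.
Player 2 and Player 4 are above the threshold, contributing 19 each; the remaining 2 contribute 0. Total contributed: 38.
Player 3 keeps 19 and receives 3.8 × 38 × 4/27 = 21.39 from the maintenance fund, for a payoff of 40.39.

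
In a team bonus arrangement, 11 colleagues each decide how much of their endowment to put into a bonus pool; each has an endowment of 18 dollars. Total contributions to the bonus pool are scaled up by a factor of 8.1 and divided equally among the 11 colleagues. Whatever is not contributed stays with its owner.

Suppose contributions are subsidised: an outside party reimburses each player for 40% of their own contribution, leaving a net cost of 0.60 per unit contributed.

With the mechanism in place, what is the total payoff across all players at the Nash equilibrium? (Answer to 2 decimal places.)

1683.00 dollars

With the mechanism, a contributed unit returns (8.1/11) / 0.60 = 1.2273 per unit of net cost to the contributor — now above 1 — so contributing fully is weakly dominant for every player.
So the Nash equilibrium is full contribution by all 11; the group earns 11 × (18 × 0.40 + 8.1 × 18) = 1683.00.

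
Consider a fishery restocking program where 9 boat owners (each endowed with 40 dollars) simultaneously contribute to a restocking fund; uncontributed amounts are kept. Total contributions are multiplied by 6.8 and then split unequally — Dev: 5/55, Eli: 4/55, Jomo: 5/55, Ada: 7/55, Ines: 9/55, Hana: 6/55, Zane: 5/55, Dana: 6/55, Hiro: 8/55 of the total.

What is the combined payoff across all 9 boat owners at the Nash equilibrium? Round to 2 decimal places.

A player with share s gets back 6.8·s per unit contributed, so full contribution is dominant for anyone with s > 1/6.8 = 0.1471 and zero contribution is dominant for anyone below.
Ines alone (share 9/55) is above the threshold, contributing 40; the remaining 8 contribute 0. Total contributed: 40.
The restocking fund pays out 6.8 × 40 = 272.00 in total (split across the unequal shares, but the aggregate is all that matters for the group sum).
The 8 free-riders keep 40 each, adding 320. Group total = 320 + 272.00 = 592.00.

592.00 dollars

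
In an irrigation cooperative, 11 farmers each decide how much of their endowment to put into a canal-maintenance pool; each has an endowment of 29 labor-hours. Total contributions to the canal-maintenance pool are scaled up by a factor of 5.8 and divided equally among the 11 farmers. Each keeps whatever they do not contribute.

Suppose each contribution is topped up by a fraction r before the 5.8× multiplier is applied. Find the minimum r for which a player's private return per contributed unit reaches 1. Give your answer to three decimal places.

0.897

With matching at rate r, one contributed unit becomes (1 + r) in the canal-maintenance pool and returns 5.8 × (1 + r) / 11 to the contributor.
Setting this equal to 1: 1 + r = 11/5.8 = 1.8966.
So the minimum matching rate is r = 1.8966 − 1 = 0.897.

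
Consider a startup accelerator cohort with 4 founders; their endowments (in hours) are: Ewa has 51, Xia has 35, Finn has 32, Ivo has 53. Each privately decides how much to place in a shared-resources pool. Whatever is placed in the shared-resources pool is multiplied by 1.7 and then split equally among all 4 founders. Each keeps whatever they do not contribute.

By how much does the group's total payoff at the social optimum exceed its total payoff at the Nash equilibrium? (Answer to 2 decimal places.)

The private return per contributed unit is 1.7/4 = 0.4250 < 1 for every player regardless of endowment, so the Nash equilibrium is zero contribution and the group total is Σ E_j = 51 + 35 + 32 + 53 = 171.
Each contributed unit returns 1.700 to the group, so the social optimum is full contribution by everyone: group total = 1.700 × 171 = 290.70.
Efficiency loss = (1.700 − 1) × 171 = 119.70.

119.70 hours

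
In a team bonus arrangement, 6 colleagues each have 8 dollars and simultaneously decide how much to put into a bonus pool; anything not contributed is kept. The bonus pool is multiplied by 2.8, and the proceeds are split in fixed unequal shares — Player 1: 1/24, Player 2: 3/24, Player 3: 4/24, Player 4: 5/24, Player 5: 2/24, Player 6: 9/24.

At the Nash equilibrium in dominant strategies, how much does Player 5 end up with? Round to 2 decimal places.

9.87 dollars

Each unit j contributes comes back to j as 2.8 × (j's share), so j prefers to contribute only if that share exceeds 1/2.8 = 0.3571; otherwise keeping the unit dominates.
Player 6 alone (share 9/24) is above the threshold, contributing 8; the remaining 5 contribute 0. Total contributed: 8.
Player 5 keeps 8 and receives 2.8 × 8 × 2/24 = 1.87 from the bonus pool, for a payoff of 9.87.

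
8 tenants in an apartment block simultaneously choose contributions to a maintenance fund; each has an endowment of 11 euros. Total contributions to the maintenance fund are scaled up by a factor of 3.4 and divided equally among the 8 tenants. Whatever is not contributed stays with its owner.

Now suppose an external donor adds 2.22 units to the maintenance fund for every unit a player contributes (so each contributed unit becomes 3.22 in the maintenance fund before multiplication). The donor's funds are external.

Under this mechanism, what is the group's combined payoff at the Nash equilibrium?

The effective private return per unit is now 3.4 × 3.22 / 8 = 1.3685 > 1, so every player's dominant strategy flips to full contribution.
At the Nash equilibrium everyone contributes 11. Group total payoff = 3.4 × 3.22 × 88 = 963.42.

963.42 euros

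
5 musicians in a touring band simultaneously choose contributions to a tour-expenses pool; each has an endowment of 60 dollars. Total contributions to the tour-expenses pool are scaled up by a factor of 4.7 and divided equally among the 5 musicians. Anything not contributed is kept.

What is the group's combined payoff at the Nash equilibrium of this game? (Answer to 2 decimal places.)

Each contributed unit returns 4.7/5 = 0.9400 to its contributor — below 1 — so contributing 0 is dominant for every player. At the Nash equilibrium everyone keeps their 60, and the group total is 5 × 60 = 300.

300.00 dollars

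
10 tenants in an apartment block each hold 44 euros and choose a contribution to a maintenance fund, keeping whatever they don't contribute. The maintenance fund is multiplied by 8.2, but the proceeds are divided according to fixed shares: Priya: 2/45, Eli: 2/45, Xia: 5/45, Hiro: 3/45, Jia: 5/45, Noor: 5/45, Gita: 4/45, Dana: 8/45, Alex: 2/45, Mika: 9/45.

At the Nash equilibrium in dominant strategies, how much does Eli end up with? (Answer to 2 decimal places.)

Player j's private return per contributed unit is 8.2 × (j's share). Contributing is weakly dominant for j when that share is at least 1/8.2 = 0.1220, and contributing 0 is dominant otherwise.
Dana and Mika are above the threshold, contributing 44 each; the remaining 8 contribute 0. Total contributed: 88.
Eli keeps 44 and receives 8.2 × 88 × 2/45 = 32.07 from the maintenance fund, for a payoff of 76.07.

76.07 euros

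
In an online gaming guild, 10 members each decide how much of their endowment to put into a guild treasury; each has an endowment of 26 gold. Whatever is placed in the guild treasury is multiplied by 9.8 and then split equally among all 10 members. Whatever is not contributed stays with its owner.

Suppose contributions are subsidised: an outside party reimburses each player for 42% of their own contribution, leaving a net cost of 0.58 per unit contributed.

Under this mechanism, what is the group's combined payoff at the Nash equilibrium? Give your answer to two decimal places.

The effective private return per unit is now (9.8/10) / 0.58 = 1.6897 > 1, so every player's dominant strategy flips to full contribution.
So the Nash equilibrium is full contribution by all 10; the group earns 10 × (26 × 0.42 + 9.8 × 26) = 2657.20.

2657.20 gold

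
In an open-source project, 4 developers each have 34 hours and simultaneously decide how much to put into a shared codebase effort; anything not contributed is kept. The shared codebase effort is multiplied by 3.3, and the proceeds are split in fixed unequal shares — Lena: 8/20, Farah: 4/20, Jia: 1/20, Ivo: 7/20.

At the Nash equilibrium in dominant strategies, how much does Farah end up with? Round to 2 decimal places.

A player with share s gets back 3.3·s per unit contributed, so full contribution is dominant for anyone with s > 1/3.3 = 0.3030 and zero contribution is dominant for anyone below.
Lena and Ivo clear that bar, contributing 34 each; the remaining 2 contribute 0. Total contributed: 68.
Farah keeps 34 and receives 3.3 × 68 × 4/20 = 44.88 from the shared codebase effort, for a payoff of 78.88.

78.88 hours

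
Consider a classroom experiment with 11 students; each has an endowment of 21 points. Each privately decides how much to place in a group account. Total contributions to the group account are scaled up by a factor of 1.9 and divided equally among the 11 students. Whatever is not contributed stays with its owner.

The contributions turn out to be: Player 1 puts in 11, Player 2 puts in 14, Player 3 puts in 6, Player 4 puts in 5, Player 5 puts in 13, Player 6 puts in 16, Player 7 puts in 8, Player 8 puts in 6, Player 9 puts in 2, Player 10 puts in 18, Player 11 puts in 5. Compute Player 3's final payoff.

Total contributed: 11 + 14 + 6 + 5 + 13 + 16 + 8 + 6 + 2 + 18 + 5 = 104.
Each receives 1.9 × 104 / 11 = 17.96 from the group account.
Player 3 keeps 21 − 6 = 15, so Player 3's payoff is 15 + 17.96 = 32.96.

32.96 points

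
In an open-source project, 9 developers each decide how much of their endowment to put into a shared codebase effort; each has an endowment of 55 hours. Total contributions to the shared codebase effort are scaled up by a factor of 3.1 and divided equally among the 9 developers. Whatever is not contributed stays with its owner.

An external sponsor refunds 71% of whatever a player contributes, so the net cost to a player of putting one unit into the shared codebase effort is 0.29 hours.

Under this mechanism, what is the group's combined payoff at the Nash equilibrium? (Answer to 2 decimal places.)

With the mechanism, a contributed unit returns (3.1/9) / 0.29 = 1.1877 per unit of net cost to the contributor — now above 1 — so contributing fully is weakly dominant for every player.
At the Nash equilibrium everyone contributes 55. Group total payoff = 9 × (55 × 0.71 + 3.1 × 55) = 1885.95.

1885.95 hours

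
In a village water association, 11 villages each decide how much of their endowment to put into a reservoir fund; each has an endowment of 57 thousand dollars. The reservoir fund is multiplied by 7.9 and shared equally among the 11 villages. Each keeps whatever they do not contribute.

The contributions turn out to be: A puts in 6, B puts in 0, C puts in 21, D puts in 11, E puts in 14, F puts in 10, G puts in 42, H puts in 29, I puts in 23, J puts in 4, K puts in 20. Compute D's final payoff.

175.27 thousand dollars

Total contributed: 6 + 0 + 21 + 11 + 14 + 10 + 42 + 29 + 23 + 4 + 20 = 180.
Each receives 7.9 × 180 / 11 = 129.27 from the reservoir fund.
D keeps 57 − 11 = 46, so D's payoff is 46 + 129.27 = 175.27.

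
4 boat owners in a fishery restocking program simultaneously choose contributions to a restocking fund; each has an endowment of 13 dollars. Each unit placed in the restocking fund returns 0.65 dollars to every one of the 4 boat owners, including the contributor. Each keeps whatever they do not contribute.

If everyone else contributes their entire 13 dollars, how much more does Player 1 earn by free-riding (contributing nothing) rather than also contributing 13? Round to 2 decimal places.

Switching from a contribution of 13 to 0 lets Player 1 keep an extra 13 dollars, but lowers the restocking fund by 13, which costs Player 1 their own share of that drop: 0.65 × 13 = 8.45.
Net gain = 13 − 8.45 = 4.55. The private return per contributed unit (0.65) is below 1, so free-riding is indeed the best response regardless of what the others do.

4.55 dollars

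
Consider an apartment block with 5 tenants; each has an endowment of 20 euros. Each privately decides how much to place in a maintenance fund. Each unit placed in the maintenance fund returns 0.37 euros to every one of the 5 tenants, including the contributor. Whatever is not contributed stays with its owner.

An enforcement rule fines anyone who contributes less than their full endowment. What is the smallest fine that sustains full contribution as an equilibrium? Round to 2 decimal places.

Given the others contribute fully, the best deviation is to contribute 0 (any partial contribution still incurs the fine and gives up units whose private return 0.37 is below 1).
Deviating from 20 to 0 saves 20 euros but forfeits the deviator's share of the drop in the maintenance fund: 0.37 × 20 = 7.40.
So the deviation gain is 20 − 7.40 = 12.60, and the fine must be at least 12.60 euros to wipe it out.

12.60 euros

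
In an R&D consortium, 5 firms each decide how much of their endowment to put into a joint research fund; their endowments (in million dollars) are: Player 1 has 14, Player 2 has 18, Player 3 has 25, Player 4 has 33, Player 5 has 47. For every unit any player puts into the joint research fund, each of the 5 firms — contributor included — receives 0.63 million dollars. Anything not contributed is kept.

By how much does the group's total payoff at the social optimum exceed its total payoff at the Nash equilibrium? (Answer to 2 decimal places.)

294.55 million dollars

The private return per contributed unit is 0.63 < 1 for everyone, so the Nash equilibrium is zero contribution and the group total is Σ E_j = 14 + 18 + 25 + 33 + 47 = 137.
Each contributed unit returns 3.150 to the group, so the social optimum is full contribution by everyone: group total = 3.150 × 137 = 431.55.
Efficiency loss = (3.150 − 1) × 137 = 294.55.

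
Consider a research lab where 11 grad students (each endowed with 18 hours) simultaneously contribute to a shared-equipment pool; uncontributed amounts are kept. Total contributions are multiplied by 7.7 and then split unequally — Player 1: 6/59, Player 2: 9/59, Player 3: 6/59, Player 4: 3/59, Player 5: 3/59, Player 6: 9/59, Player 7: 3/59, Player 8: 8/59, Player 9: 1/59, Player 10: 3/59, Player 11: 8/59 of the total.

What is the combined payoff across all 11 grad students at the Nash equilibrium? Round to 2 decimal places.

680.40 hours

A player with share s gets back 7.7·s per unit contributed, so full contribution is dominant for anyone with s > 1/7.7 = 0.1299 and zero contribution is dominant for anyone below.
Player 2, Player 6, Player 8 and Player 11 clear that bar, contributing 18 each; the remaining 7 contribute 0. Total contributed: 72.
The shared-equipment pool pays out 7.7 × 72 = 554.40 in total (split across the unequal shares, but the aggregate is all that matters for the group sum).
The 7 free-riders keep 18 each, adding 126. Group total = 126 + 554.40 = 680.40.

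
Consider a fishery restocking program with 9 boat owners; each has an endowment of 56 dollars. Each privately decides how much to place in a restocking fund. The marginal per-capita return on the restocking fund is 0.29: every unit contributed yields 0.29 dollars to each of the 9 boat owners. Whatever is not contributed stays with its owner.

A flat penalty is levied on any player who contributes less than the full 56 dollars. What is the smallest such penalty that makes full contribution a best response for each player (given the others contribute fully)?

39.76 dollars

Given the others contribute fully, the best deviation is to contribute 0 (any partial contribution still incurs the fine and gives up units whose private return 0.29 is below 1).
Deviating from 56 to 0 saves 56 dollars but forfeits the deviator's share of the drop in the restocking fund: 0.29 × 56 = 16.24.
So the deviation gain is 56 − 16.24 = 39.76, and the fine must be at least 39.76 dollars to wipe it out.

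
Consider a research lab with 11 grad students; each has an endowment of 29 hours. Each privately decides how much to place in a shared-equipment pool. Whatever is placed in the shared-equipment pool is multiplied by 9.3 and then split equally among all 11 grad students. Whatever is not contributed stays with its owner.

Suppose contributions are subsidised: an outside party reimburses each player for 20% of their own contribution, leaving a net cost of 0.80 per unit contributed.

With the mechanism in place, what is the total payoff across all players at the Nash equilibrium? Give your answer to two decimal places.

3030.50 hours

Under the mechanism each unit contributed yields (9.3/11) / 0.80 = 1.0568 back to its contributor per unit of net cost, which exceeds 1, making full contribution the dominant choice for everyone.
At the Nash equilibrium everyone contributes 29. Group total payoff = 11 × (29 × 0.20 + 9.3 × 29) = 3030.50.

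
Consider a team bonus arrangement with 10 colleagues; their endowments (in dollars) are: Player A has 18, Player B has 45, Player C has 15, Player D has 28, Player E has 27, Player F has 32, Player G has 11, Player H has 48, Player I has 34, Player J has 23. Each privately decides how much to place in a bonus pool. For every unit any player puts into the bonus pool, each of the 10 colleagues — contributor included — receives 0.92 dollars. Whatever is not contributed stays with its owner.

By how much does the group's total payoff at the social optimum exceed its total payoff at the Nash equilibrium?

The private return per contributed unit is 0.92 < 1 for everyone, so the Nash equilibrium is zero contribution and the group total is Σ E_j = 18 + 45 + 15 + 28 + 27 + 32 + 11 + 48 + 34 + 23 = 281.
Each contributed unit returns 9.200 to the group, so the social optimum is full contribution by everyone: group total = 9.200 × 281 = 2585.20.
Efficiency loss = (9.200 − 1) × 281 = 2304.20.

2304.20 dollars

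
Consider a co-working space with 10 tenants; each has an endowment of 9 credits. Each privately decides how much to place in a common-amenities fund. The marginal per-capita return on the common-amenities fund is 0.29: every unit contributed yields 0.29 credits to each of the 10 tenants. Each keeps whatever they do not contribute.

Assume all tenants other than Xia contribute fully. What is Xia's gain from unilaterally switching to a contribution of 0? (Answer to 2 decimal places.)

6.39 credits

Switching from a contribution of 9 to 0 lets Xia keep an extra 9 credits, but lowers the common-amenities fund by 9, which costs Xia their own share of that drop: 0.29 × 9 = 2.61.
Net gain = 9 − 2.61 = 6.39. The private return per contributed unit (0.29) is below 1, so free-riding is indeed the best response regardless of what the others do.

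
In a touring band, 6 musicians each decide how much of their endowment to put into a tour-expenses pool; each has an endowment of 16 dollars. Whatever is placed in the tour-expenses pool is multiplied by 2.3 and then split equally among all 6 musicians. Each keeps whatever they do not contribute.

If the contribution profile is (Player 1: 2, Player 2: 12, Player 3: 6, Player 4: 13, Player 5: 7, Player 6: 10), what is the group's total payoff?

161.00 dollars

Total contributed: 2 + 12 + 6 + 13 + 7 + 10 = 50; total kept: 6 × 16 − 50 = 46.
The tour-expenses pool pays out 2.3 × 50 = 115.00 in aggregate.
Group total = 46 + 115.00 = 161.00.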